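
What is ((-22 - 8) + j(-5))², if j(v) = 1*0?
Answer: 900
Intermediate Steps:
j(v) = 0
((-22 - 8) + j(-5))² = ((-22 - 8) + 0)² = (-30 + 0)² = (-30)² = 900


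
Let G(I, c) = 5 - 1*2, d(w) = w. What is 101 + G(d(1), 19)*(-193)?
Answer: -478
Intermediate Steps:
G(I, c) = 3 (G(I, c) = 5 - 2 = 3)
101 + G(d(1), 19)*(-193) = 101 + 3*(-193) = 101 - 579 = -478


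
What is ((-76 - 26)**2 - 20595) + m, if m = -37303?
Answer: -47494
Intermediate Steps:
((-76 - 26)**2 - 20595) + m = ((-76 - 26)**2 - 20595) - 37303 = ((-102)**2 - 20595) - 37303 = (10404 - 20595) - 37303 = -10191 - 37303 = -47494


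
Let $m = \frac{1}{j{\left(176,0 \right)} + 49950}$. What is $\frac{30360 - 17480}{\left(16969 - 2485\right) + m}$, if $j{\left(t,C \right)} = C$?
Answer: $\frac{643356000}{723475801} \approx 0.88926$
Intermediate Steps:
$m = \frac{1}{49950}$ ($m = \frac{1}{0 + 49950} = \frac{1}{49950} \approx 2.002 \cdot 10^{-5}$)
$\frac{30360 - 17480}{\left(16969 - 2485\right) + m} = \frac{30360 - 17480}{\left(16969 - 2485\right) + \frac{1}{49950}} = \frac{12880}{\left(16969 - 2485\right) + \frac{1}{49950}} = \frac{12880}{14484 + \frac{1}{49950}} = \frac{12880}{\frac{723475801}{49950}} = 12880 \cdot \frac{49950}{723475801} = \frac{643356000}{723475801}$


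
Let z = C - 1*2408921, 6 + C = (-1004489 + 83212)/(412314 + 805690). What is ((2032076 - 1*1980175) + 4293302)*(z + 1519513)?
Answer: -4707205037982264399/1218004 ≈ -3.8647e+12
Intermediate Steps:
C = -8229301/1218004 (C = -6 + (-1004489 + 83212)/(412314 + 805690) = -6 - 921277/1218004 = -8229301/1218004 ≈ -6.7564)
z = -2934083642985/1218004 (z = -8229301/1218004 - 1*2408921 = -8229301/1218004 - 2408921 = -2934083642985/1218004 ≈ -2.4089e+6)
((2032076 - 1*1980175) + 4293302)*(z + 1519513) = ((2032076 - 1*1980175) + 4293302)*(-2934083642985/1218004 + 1519513) = ((2032076 - 1980175) + 4293302)*(-1083310730933/1218004) = (51901 + 4293302)*(-1083310730933/1218004) = 4345203*(-1083310730933/1218004) = -4707205037982264399/1218004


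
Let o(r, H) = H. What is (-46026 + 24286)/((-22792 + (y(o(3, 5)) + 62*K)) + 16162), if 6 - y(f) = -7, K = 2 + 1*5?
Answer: 21740/6183 ≈ 3.5161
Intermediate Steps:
K = 7 (K = 2 + 5 = 7)
y(f) = 13 (y(f) = 6 - 1*(-7) = 6 + 7 = 13)
(-46026 + 24286)/((-22792 + (y(o(3, 5)) + 62*K)) + 16162) = (-46026 + 24286)/((-22792 + (13 + 62*7)) + 16162) = -21740/((-22792 + (13 + 434)) + 16162) = -21740/((-22792 + 447) + 16162) = -21740/(-22345 + 16162) = -21740/(-6183) = -21740*(-1/6183) = 21740/6183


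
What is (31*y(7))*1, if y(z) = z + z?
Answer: 434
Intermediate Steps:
y(z) = 2*z
(31*y(7))*1 = (31*(2*7))*1 = (31*14)*1 = 434*1 = 434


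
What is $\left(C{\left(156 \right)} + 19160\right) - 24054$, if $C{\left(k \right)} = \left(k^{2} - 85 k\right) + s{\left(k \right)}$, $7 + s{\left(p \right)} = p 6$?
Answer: $7111$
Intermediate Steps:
$s{\left(p \right)} = -7 + 6 p$ ($s{\left(p \right)} = -7 + p 6 = -7 + 6 p$)
$C{\left(k \right)} = -7 + k^{2} - 79 k$ ($C{\left(k \right)} = \left(k^{2} - 85 k\right) + \left(-7 + 6 k\right) = -7 + k^{2} - 79 k$)
$\left(C{\left(156 \right)} + 19160\right) - 24054 = \left(\left(-7 + 156^{2} - 12324\right) + 19160\right) - 24054 = \left(\left(-7 + 24336 - 12324\right) + 19160\right) - 24054 = \left(12005 + 19160\right) - 24054 = 31165 - 24054 = 7111$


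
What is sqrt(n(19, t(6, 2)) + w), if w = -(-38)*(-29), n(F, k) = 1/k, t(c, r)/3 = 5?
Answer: I*sqrt(247935)/15 ≈ 33.195*I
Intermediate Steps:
t(c, r) = 15 (t(c, r) = 3*5 = 15)
w = -1102 (w = -1*1102 = -1102)
sqrt(n(19, t(6, 2)) + w) = sqrt(1/15 - 1102) = sqrt(-16529/15) = I*sqrt(247935)/15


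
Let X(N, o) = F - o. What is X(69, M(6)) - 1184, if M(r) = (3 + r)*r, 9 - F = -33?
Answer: -1196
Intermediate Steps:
F = 42 (F = 9 - 1*(-33) = 9 + 33 = 42)
M(r) = r*(3 + r)
X(N, o) = 42 - o
X(69, M(6)) - 1184 = (42 - 6*(3 + 6)) - 1184 = (42 - 6*9) - 1184 = (42 - 1*54) - 1184 = (42 - 54) - 1184 = -12 - 1184 = -1196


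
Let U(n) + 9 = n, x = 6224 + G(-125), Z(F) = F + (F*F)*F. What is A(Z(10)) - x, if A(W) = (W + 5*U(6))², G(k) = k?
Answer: 983926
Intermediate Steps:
Z(F) = F + F³ (Z(F) = F + F²*F = F + F³)
x = 6099 (x = 6224 - 125 = 6099)
U(n) = -9 + n
A(W) = (-15 + W)² (A(W) = (W + 5*(-9 + 6))² = (W + 5*(-3))² = (W - 15)² = (-15 + W)²)
A(Z(10)) - x = (-15 + (10 + 10³))² - 1*6099 = (-15 + (10 + 1000))² - 6099 = (-15 + 1010)² - 6099 = 995² - 6099 = 990025 - 6099 = 983926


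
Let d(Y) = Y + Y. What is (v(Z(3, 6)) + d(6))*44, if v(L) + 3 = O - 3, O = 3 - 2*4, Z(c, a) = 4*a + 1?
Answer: 44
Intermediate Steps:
d(Y) = 2*Y
Z(c, a) = 1 + 4*a
O = -5 (O = 3 - 8 = -5)
v(L) = -11 (v(L) = -3 + (-5 - 3) = -3 - 8 = -11)
(v(Z(3, 6)) + d(6))*44 = (-11 + 2*6)*44 = (-11 + 12)*44 = 1*44 = 44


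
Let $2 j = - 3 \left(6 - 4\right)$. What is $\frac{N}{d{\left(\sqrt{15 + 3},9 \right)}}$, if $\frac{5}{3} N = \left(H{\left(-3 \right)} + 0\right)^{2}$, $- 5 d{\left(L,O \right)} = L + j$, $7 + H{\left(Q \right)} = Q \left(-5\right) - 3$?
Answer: $-25 - 25 \sqrt{2} \approx -60.355$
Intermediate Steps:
$H{\left(Q \right)} = -10 - 5 Q$ ($H{\left(Q \right)} = -7 + \left(Q \left(-5\right) - 3\right) = -7 - \left(3 + 5 Q\right) = -10 - 5 Q$)
$j = -3$ ($j = \frac{\left(-3\right) \left(6 - 4\right)}{2} = \frac{\left(-3\right) 2}{2} = \frac{1}{2} \left(-6\right) = -3$)
$d{\left(L,O \right)} = \frac{3}{5} - \frac{L}{5}$ ($d{\left(L,O \right)} = - \frac{L - 3}{5} = - \frac{-3 + L}{5} = \frac{3}{5} - \frac{L}{5}$)
$N = 15$ ($N = \frac{3 \left(\left(-10 - -15\right) + 0\right)^{2}}{5} = \frac{3 \left(\left(-10 + 15\right) + 0\right)^{2}}{5} = \frac{3 \left(5 + 0\right)^{2}}{5} = \frac{3 \cdot 5^{2}}{5} = \frac{3}{5} \cdot 25 = 15$)
$\frac{N}{d{\left(\sqrt{15 + 3},9 \right)}} = \frac{15}{\frac{3}{5} - \frac{\sqrt{15 + 3}}{5}} = \frac{15}{\frac{3}{5} - \frac{\sqrt{18}}{5}} = \frac{15}{\frac{3}{5} - \frac{3 \sqrt{2}}{5}}$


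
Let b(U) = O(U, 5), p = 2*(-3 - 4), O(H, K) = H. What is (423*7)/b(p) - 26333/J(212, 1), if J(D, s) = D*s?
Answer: -71171/212 ≈ -335.71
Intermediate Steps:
p = -14 (p = 2*(-7) = -14)
b(U) = U
(423*7)/b(p) - 26333/J(212, 1) = (423*7)/(-14) - 26333/(212*1) = 2961*(-1/14) - 26333/212 = -423/2 - 26333*1/212 = -423/2 - 26333/212 = -71171/212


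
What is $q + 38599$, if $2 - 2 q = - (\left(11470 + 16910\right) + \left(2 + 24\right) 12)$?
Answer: $52946$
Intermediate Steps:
$q = 14347$ ($q = 1 - \frac{\left(-1\right) \left(\left(11470 + 16910\right) + \left(2 + 24\right) 12\right)}{2} = 1 - \frac{\left(-1\right) \left(28380 + 26 \cdot 12\right)}{2} = 1 - \frac{\left(-1\right) \left(28380 + 312\right)}{2} = 1 - \frac{\left(-1\right) 28692}{2} = 1 - -14346 = 1 + 14346 = 14347$)
$q + 38599 = 14347 + 38599 = 52946$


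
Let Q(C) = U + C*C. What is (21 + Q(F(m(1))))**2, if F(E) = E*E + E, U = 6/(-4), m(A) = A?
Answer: 2209/4 ≈ 552.25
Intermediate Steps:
U = -3/2 (U = 6*(-1/4) = -3/2 ≈ -1.5000)
F(E) = E + E**2 (F(E) = E**2 + E = E + E**2)
Q(C) = -3/2 + C**2 (Q(C) = -3/2 + C*C = -3/2 + C**2)
(21 + Q(F(m(1))))**2 = (21 + (-3/2 + (1*(1 + 1))**2))**2 = (21 + (-3/2 + (1*2)**2))**2 = (21 + (-3/2 + 2**2))**2 = (21 + (-3/2 + 4))**2 = (21 + 5/2)**2 = (47/2)**2 = 2209/4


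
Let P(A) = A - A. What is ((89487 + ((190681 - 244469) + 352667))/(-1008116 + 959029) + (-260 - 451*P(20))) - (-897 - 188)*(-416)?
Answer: -22169059306/49087 ≈ -4.5163e+5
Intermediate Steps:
P(A) = 0
((89487 + ((190681 - 244469) + 352667))/(-1008116 + 959029) + (-260 - 451*P(20))) - (-897 - 188)*(-416) = ((89487 + ((190681 - 244469) + 352667))/(-1008116 + 959029) + (-260 - 451*0)) - (-897 - 188)*(-416) = ((89487 + (-53788 + 352667))/(-49087) + (-260 + 0)) - (-1085)*(-416) = ((89487 + 298879)*(-1/49087) - 260) - 1*451360 = (388366*(-1/49087) - 260) - 451360 = (-388366/49087 - 260) - 451360 = -13150986/49087 - 451360 = -22169059306/49087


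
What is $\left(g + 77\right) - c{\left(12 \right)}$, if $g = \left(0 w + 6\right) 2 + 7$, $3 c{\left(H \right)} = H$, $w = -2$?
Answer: $92$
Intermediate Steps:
$c{\left(H \right)} = \frac{H}{3}$
$g = 19$ ($g = \left(0 \left(-2\right) + 6\right) 2 + 7 = \left(0 + 6\right) 2 + 7 = 6 \cdot 2 + 7 = 12 + 7 = 19$)
$\left(g + 77\right) - c{\left(12 \right)} = \left(19 + 77\right) - \frac{1}{3} \cdot 12 = 96 - 4 = 92$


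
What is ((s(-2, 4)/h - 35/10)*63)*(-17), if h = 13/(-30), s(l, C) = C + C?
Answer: 611541/26 ≈ 23521.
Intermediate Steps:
s(l, C) = 2*C
h = -13/30 (h = 13*(-1/30) = -13/30 ≈ -0.43333)
((s(-2, 4)/h - 35/10)*63)*(-17) = (((2*4)/(-13/30) - 35/10)*63)*(-17) = ((8*(-30/13) - 35*⅒)*63)*(-17) = ((-240/13 - 7/2)*63)*(-17) = -571/26*63*(-17) = -35973/26*(-17) = 611541/26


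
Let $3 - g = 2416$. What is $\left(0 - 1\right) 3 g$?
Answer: $7239$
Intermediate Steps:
$g = -2413$ ($g = 3 - 2416 = -2413$)
$\left(0 - 1\right) 3 g = \left(0 - 1\right) 3 \left(-2413\right) = \left(-1\right) 3 \left(-2413\right) = \left(-3\right) \left(-2413\right) = 7239$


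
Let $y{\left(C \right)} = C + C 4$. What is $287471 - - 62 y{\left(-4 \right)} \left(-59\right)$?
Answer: $360631$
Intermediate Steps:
$y{\left(C \right)} = 5 C$ ($y{\left(C \right)} = C + 4 C = 5 C$)
$287471 - - 62 y{\left(-4 \right)} \left(-59\right) = 287471 - - 62 \cdot 5 \left(-4\right) \left(-59\right) = 287471 - \left(-62\right) \left(-20\right) \left(-59\right) = 287471 - 1240 \left(-59\right) = 287471 - -73160 = 287471 + 73160 = 360631$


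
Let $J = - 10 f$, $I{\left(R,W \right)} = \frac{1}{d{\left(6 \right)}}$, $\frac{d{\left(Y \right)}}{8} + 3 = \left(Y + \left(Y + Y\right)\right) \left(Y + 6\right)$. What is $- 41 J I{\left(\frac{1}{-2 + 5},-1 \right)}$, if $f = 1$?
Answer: $\frac{205}{852} \approx 0.24061$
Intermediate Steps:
$d{\left(Y \right)} = -24 + 24 Y \left(6 + Y\right)$ ($d{\left(Y \right)} = -24 + 8 \left(Y + \left(Y + Y\right)\right) \left(Y + 6\right) = -24 + 8 \left(Y + 2 Y\right) \left(6 + Y\right) = -24 + 8 \cdot 3 Y \left(6 + Y\right) = -24 + 24 Y \left(6 + Y\right)$)
$I{\left(R,W \right)} = \frac{1}{1704}$ ($I{\left(R,W \right)} = \frac{1}{-24 + 24 \cdot 6^{2} + 144 \cdot 6} = \frac{1}{-24 + 24 \cdot 36 + 864} = \frac{1}{-24 + 864 + 864} = \frac{1}{1704}$)
$J = -10$ ($J = \left(-10\right) 1 = -10$)
$- 41 J I{\left(\frac{1}{-2 + 5},-1 \right)} = \left(-41\right) \left(-10\right) \frac{1}{1704} = 410 \cdot \frac{1}{1704} = \frac{205}{852}$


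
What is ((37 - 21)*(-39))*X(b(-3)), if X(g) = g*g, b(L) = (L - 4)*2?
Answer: -122304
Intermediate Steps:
b(L) = -8 + 2*L (b(L) = (-4 + L)*2 = -8 + 2*L)
X(g) = g**2
((37 - 21)*(-39))*X(b(-3)) = ((37 - 21)*(-39))*(-8 + 2*(-3))**2 = (16*(-39))*(-8 - 6)**2 = -624*(-14)**2 = -624*196 = -122304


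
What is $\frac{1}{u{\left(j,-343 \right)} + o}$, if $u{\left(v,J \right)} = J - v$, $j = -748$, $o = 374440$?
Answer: $\frac{1}{374845} \approx 2.6678 \cdot 10^{-6}$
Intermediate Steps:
$\frac{1}{u{\left(j,-343 \right)} + o} = \frac{1}{\left(-343 - -748\right) + 374440} = \frac{1}{\left(-343 + 748\right) + 374440} = \frac{1}{405 + 374440} = \frac{1}{374845}$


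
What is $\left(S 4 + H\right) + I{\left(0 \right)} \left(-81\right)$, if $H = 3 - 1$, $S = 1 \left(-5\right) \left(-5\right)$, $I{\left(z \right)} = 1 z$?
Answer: $102$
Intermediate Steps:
$I{\left(z \right)} = z$
$S = 25$ ($S = \left(-5\right) \left(-5\right) = 25$)
$H = 2$
$\left(S 4 + H\right) + I{\left(0 \right)} \left(-81\right) = \left(25 \cdot 4 + 2\right) + 0 \left(-81\right) = \left(100 + 2\right) + 0 = 102 + 0 = 102$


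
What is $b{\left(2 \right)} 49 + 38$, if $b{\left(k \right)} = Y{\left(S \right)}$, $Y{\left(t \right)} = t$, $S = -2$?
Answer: $-60$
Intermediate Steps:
$b{\left(k \right)} = -2$
$b{\left(2 \right)} 49 + 38 = \left(-2\right) 49 + 38 = -98 + 38 = -60$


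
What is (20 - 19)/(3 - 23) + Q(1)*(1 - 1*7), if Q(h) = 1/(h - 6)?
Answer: 23/20 ≈ 1.1500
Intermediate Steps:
Q(h) = 1/(-6 + h)
(20 - 19)/(3 - 23) + Q(1)*(1 - 1*7) = (20 - 19)/(3 - 23) + (1 - 1*7)/(-6 + 1) = 1/(-20) + (1 - 7)/(-5) = 1*(-1/20) - ⅕*(-6) = -1/20 + 6/5 = 23/20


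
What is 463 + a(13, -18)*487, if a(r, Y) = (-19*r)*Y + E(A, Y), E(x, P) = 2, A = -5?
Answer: 2166639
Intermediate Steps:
a(r, Y) = 2 - 19*Y*r (a(r, Y) = (-19*r)*Y + 2 = -19*Y*r + 2 = 2 - 19*Y*r)
463 + a(13, -18)*487 = 463 + (2 - 19*(-18)*13)*487 = 463 + (2 + 4446)*487 = 463 + 4448*487 = 463 + 2166176 = 2166639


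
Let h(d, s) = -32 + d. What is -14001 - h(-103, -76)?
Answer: -13866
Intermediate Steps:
-14001 - h(-103, -76) = -14001 - (-32 - 103) = -14001 - 1*(-135) = -14001 + 135 = -13866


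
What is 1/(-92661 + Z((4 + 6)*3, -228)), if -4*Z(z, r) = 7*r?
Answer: -1/92262 ≈ -1.0839e-5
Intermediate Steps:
Z(z, r) = -7*r/4
1/(-92661 + Z((4 + 6)*3, -228)) = 1/(-92661 - 7/4*(-228)) = 1/(-92661 + 399) = 1/(-92262) = -1/92262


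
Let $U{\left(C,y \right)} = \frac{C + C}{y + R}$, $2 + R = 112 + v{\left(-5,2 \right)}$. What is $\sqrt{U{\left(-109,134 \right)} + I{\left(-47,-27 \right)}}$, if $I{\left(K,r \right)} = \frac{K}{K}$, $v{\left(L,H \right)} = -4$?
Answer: $\frac{\sqrt{330}}{60} \approx 0.30276$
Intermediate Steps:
$I{\left(K,r \right)} = 1$
$R = 106$ ($R = -2 + \left(112 - 4\right) = -2 + 108 = 106$)
$U{\left(C,y \right)} = \frac{2 C}{106 + y}$ ($U{\left(C,y \right)} = \frac{C + C}{y + 106} = \frac{2 C}{106 + y}$)
$\sqrt{U{\left(-109,134 \right)} + I{\left(-47,-27 \right)}} = \sqrt{2 \left(-109\right) \frac{1}{106 + 134} + 1} = \sqrt{2 \left(-109\right) \frac{1}{240} + 1} = \sqrt{- \frac{109}{120} + 1} = \sqrt{\frac{11}{120}} = \frac{\sqrt{330}}{60}$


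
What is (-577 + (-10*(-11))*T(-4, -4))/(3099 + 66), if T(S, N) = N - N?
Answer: -577/3165 ≈ -0.18231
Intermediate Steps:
T(S, N) = 0
(-577 + (-10*(-11))*T(-4, -4))/(3099 + 66) = (-577 - 10*(-11)*0)/(3099 + 66) = (-577 + 110*0)/3165 = (-577 + 0)*(1/3165) = -577*1/3165 = -577/3165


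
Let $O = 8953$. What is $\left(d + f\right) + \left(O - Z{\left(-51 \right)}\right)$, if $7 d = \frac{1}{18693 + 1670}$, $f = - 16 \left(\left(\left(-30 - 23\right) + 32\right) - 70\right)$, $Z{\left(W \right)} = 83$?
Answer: $\frac{1471878367}{142541} \approx 10326.0$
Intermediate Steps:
$f = 1456$ ($f = - 16 \left(\left(-53 + 32\right) - 70\right) = - 16 \left(-21 - 70\right) = \left(-16\right) \left(-91\right) = 1456$)
$d = \frac{1}{142541}$ ($d = \frac{1}{7 \left(18693 + 1670\right)} = \frac{1}{7 \cdot 20363} = \frac{1}{7} \cdot \frac{1}{20363} = \frac{1}{142541} \approx 7.0155 \cdot 10^{-6}$)
$\left(d + f\right) + \left(O - Z{\left(-51 \right)}\right) = \left(\frac{1}{142541} + 1456\right) + \left(8953 - 83\right) = \frac{207539697}{142541} + \left(8953 - 83\right) = \frac{207539697}{142541} + 8870 = \frac{1471878367}{142541}$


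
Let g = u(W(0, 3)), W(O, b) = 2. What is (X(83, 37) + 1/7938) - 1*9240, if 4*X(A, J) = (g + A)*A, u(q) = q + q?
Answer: -118034089/15876 ≈ -7434.8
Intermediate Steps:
u(q) = 2*q
g = 4 (g = 2*2 = 4)
X(A, J) = A*(4 + A)/4 (X(A, J) = ((4 + A)*A)/4 = (A*(4 + A))/4 = A*(4 + A)/4)
(X(83, 37) + 1/7938) - 1*9240 = ((¼)*83*(4 + 83) + 1/7938) - 1*9240 = ((¼)*83*87 + 1/7938) - 9240 = (7221/4 + 1/7938) - 9240 = 28660151/15876 - 9240 = -118034089/15876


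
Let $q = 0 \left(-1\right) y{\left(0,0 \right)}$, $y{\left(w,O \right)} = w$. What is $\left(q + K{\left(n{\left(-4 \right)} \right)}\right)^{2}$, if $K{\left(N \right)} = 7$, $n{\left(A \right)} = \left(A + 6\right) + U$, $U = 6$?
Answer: $49$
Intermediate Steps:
$n{\left(A \right)} = 12 + A$ ($n{\left(A \right)} = \left(A + 6\right) + 6 = \left(6 + A\right) + 6 = 12 + A$)
$q = 0$ ($q = 0 \left(-1\right) 0 = 0 \cdot 0 = 0$)
$\left(q + K{\left(n{\left(-4 \right)} \right)}\right)^{2} = \left(0 + 7\right)^{2} = 7^{2} = 49$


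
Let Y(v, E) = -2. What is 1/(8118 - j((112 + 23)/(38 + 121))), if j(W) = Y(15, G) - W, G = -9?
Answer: 53/430405 ≈ 0.00012314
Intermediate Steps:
j(W) = -2 - W
1/(8118 - j((112 + 23)/(38 + 121))) = 1/(8118 - (-2 - (112 + 23)/(38 + 121))) = 1/(8118 - (-2 - 135/159)) = 1/(8118 - (-2 - 1*45/53)) = 1/(8118 - (-2 - 45/53)) = 1/(8118 - 1*(-151/53)) = 1/(8118 + 151/53) = 1/(430405/53) = 53/430405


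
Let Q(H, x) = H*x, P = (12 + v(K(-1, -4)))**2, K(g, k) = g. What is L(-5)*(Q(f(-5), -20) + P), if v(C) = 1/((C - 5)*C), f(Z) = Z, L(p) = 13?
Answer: 116077/36 ≈ 3224.4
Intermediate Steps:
v(C) = 1/(C*(-5 + C)) (v(C) = 1/((-5 + C)*C) = 1/(C*(-5 + C)))
P = 5329/36 (P = (12 + 1/((-1)*(-5 - 1)))**2 = (12 - 1/(-6))**2 = (12 - 1*(-1/6))**2 = (12 + 1/6)**2 = (73/6)**2 = 5329/36 ≈ 148.03)
L(-5)*(Q(f(-5), -20) + P) = 13*(-5*(-20) + 5329/36) = 13*(100 + 5329/36) = 13*(8929/36) = 116077/36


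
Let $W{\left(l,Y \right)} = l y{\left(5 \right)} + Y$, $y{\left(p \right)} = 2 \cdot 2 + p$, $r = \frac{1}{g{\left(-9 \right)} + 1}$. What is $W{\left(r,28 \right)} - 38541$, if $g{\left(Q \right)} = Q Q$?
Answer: $- \frac{3158057}{82} \approx -38513.0$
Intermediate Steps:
$g{\left(Q \right)} = Q^{2}$
$r = \frac{1}{82}$ ($r = \frac{1}{\left(-9\right)^{2} + 1} = \frac{1}{81 + 1} = \frac{1}{82} \approx 0.012195$)
$y{\left(p \right)} = 4 + p$
$W{\left(l,Y \right)} = Y + 9 l$ ($W{\left(l,Y \right)} = l \left(4 + 5\right) + Y = l 9 + Y = 9 l + Y = Y + 9 l$)
$W{\left(r,28 \right)} - 38541 = \left(28 + 9 \cdot \frac{1}{82}\right) - 38541 = \left(28 + \frac{9}{82}\right) - 38541 = \frac{2305}{82} - 38541 = - \frac{3158057}{82}$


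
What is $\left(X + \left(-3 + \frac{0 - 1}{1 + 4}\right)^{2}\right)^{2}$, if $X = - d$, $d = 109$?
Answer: $\frac{6095961}{625} \approx 9753.5$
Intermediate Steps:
$X = -109$ ($X = \left(-1\right) 109 = -109$)
$\left(X + \left(-3 + \frac{0 - 1}{1 + 4}\right)^{2}\right)^{2} = \left(-109 + \left(-3 + \frac{0 - 1}{1 + 4}\right)^{2}\right)^{2} = \left(-109 + \left(-3 - \frac{1}{5}\right)^{2}\right)^{2} = \left(-109 + \left(- \frac{16}{5}\right)^{2}\right)^{2} = \left(-109 + \frac{256}{25}\right)^{2} = \left(- \frac{2469}{25}\right)^{2} = \frac{6095961}{625}$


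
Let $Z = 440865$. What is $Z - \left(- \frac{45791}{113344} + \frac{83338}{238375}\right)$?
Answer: $\frac{11911457804807353}{27018376000} \approx 4.4087 \cdot 10^{5}$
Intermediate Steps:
$Z - \left(- \frac{45791}{113344} + \frac{83338}{238375}\right) = 440865 - \left(- \frac{45791}{113344} + \frac{83338}{238375}\right) = 440865 - - \frac{1469567353}{27018376000} = 440865 + \left(- \frac{83338}{238375} + \frac{45791}{113344}\right) = 440865 + \frac{1469567353}{27018376000} = \frac{11911457804807353}{27018376000}$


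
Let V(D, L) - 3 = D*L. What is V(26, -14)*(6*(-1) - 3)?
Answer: 3249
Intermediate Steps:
V(D, L) = 3 + D*L
V(26, -14)*(6*(-1) - 3) = (3 + 26*(-14))*(6*(-1) - 3) = (3 - 364)*(-6 - 3) = -361*(-9) = 3249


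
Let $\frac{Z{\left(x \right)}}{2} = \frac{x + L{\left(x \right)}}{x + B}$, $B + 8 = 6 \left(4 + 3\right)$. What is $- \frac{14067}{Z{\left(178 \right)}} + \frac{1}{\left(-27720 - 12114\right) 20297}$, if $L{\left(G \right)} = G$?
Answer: $- \frac{150696489851194}{35978726061} \approx -4188.5$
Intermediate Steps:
$B = 34$ ($B = -8 + 6 \left(4 + 3\right) = -8 + 6 \cdot 7 = -8 + 42 = 34$)
$Z{\left(x \right)} = \frac{4 x}{34 + x}$ ($Z{\left(x \right)} = 2 \frac{x + x}{x + 34} = 2 \frac{2 x}{34 + x} = \frac{4 x}{34 + x}$)
$- \frac{14067}{Z{\left(178 \right)}} + \frac{1}{\left(-27720 - 12114\right) 20297} = - \frac{14067}{4 \cdot 178 \frac{1}{34 + 178}} + \frac{1}{\left(-27720 - 12114\right) 20297} = - \frac{14067}{4 \cdot 178 \cdot \frac{1}{212}} + \frac{1}{-39834} \cdot \frac{1}{20297} = - \frac{14067}{4 \cdot 178 \cdot \frac{1}{212}} - \frac{1}{808510698} = - \frac{14067}{\frac{178}{53}} - \frac{1}{808510698} = \left(-14067\right) \frac{53}{178} - \frac{1}{808510698} = - \frac{745551}{178} - \frac{1}{808510698} = - \frac{150696489851194}{35978726061}$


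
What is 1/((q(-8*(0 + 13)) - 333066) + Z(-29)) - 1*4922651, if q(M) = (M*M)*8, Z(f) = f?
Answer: -1213763289118/246567 ≈ -4.9226e+6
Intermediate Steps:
q(M) = 8*M² (q(M) = M²*8 = 8*M²)
1/((q(-8*(0 + 13)) - 333066) + Z(-29)) - 1*4922651 = 1/((8*(-8*(0 + 13))² - 333066) - 29) - 1*4922651 = 1/((8*(-8*13)² - 333066) - 29) - 4922651 = 1/((8*(-104)² - 333066) - 29) - 4922651 = 1/((8*10816 - 333066) - 29) - 4922651 = 1/((86528 - 333066) - 29) - 4922651 = 1/(-246538 - 29) - 4922651 = 1/(-246567) - 4922651 = -1/246567 - 4922651 = -1213763289118/246567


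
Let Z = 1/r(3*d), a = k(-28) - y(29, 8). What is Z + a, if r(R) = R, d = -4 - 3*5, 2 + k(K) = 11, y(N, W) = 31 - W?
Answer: -799/57 ≈ -14.018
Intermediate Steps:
k(K) = 9 (k(K) = -2 + 11 = 9)
d = -19 (d = -4 - 15 = -19)
a = -14 (a = 9 - (31 - 1*8) = 9 - (31 - 8) = 9 - 1*23 = 9 - 23 = -14)
Z = -1/57 (Z = 1/(3*(-19)) = 1/(-57) = -1/57 ≈ -0.017544)
Z + a = -1/57 - 14 = -799/57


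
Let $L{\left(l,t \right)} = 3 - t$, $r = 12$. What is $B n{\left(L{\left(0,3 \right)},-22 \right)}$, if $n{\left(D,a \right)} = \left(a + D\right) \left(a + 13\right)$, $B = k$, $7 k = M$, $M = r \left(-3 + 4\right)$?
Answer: $\frac{2376}{7} \approx 339.43$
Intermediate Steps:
$M = 12$ ($M = 12 \left(-3 + 4\right) = 12 \cdot 1 = 12$)
$k = \frac{12}{7}$ ($k = \frac{1}{7} \cdot 12 = \frac{12}{7} \approx 1.7143$)
$B = \frac{12}{7} \approx 1.7143$
$n{\left(D,a \right)} = \left(13 + a\right) \left(D + a\right)$ ($n{\left(D,a \right)} = \left(D + a\right) \left(13 + a\right) = \left(13 + a\right) \left(D + a\right)$)
$B n{\left(L{\left(0,3 \right)},-22 \right)} = \frac{12 \left(\left(-22\right)^{2} + 13 \left(3 - 3\right) + 13 \left(-22\right) + \left(3 - 3\right) \left(-22\right)\right)}{7} = \frac{12 \left(484 + 13 \left(3 - 3\right) - 286 + \left(3 - 3\right) \left(-22\right)\right)}{7} = \frac{12 \left(484 + 13 \cdot 0 - 286 + 0 \left(-22\right)\right)}{7} = \frac{12 \left(484 + 0 - 286 + 0\right)}{7} = \frac{12}{7} \cdot 198 = \frac{2376}{7}$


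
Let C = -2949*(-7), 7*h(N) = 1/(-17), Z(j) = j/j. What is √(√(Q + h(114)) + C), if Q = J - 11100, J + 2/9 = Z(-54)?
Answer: √(2630929707 + 714*I*√353646461)/357 ≈ 143.68 + 0.36663*I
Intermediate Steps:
Z(j) = 1
h(N) = -1/119 (h(N) = (⅐)/(-17) = (⅐)*(-1/17) = -1/119)
J = 7/9 (J = -2/9 + 1 = 7/9 ≈ 0.77778)
Q = -99893/9 (Q = 7/9 - 11100 = -99893/9 ≈ -11099.)
C = 20643
√(√(Q + h(114)) + C) = √(√(-99893/9 - 1/119) + 20643) = √(√(-11887276/1071) + 20643) = √(2*I*√353646461/357 + 20643) = √(20643 + 2*I*√353646461/357)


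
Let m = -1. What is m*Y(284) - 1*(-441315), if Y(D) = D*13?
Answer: 437623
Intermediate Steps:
Y(D) = 13*D
m*Y(284) - 1*(-441315) = -13*284 - 1*(-441315) = -1*3692 + 441315 = -3692 + 441315 = 437623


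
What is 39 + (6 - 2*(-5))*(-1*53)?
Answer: -809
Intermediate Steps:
39 + (6 - 2*(-5))*(-1*53) = 39 + (6 + 10)*(-53) = 39 + 16*(-53) = 39 - 848 = -809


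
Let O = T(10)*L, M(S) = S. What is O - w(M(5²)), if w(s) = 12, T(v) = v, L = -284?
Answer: -2852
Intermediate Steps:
O = -2840 (O = 10*(-284) = -2840)
O - w(M(5²)) = -2840 - 1*12 = -2840 - 12 = -2852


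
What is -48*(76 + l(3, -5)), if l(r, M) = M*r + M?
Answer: -2688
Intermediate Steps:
l(r, M) = M + M*r
-48*(76 + l(3, -5)) = -48*(76 - 5*(1 + 3)) = -48*(76 - 5*4) = -48*(76 - 20) = -48*56 = -2688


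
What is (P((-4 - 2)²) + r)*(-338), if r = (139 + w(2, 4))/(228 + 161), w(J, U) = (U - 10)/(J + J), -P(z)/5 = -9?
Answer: -5963165/389 ≈ -15329.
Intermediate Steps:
P(z) = 45 (P(z) = -5*(-9) = 45)
w(J, U) = (-10 + U)/(2*J) (w(J, U) = (-10 + U)/((2*J)) = (-10 + U)*(1/(2*J)) = (-10 + U)/(2*J))
r = 275/778 (r = (139 + (½)*(-10 + 4)/2)/(228 + 161) = (139 + (½)*(½)*(-6))/389 = (139 - 3/2)*(1/389) = (275/2)*(1/389) = 275/778 ≈ 0.35347)
(P((-4 - 2)²) + r)*(-338) = (45 + 275/778)*(-338) = (35285/778)*(-338) = -5963165/389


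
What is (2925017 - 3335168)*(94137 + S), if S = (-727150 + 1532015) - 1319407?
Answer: 172429531155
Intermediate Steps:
S = -514542 (S = 804865 - 1319407 = -514542)
(2925017 - 3335168)*(94137 + S) = (2925017 - 3335168)*(94137 - 514542) = -410151*(-420405) = 172429531155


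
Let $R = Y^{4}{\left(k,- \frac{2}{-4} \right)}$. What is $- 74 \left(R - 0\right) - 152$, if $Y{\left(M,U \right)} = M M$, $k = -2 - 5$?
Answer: $-426595426$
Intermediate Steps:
$k = -7$
$Y{\left(M,U \right)} = M^{2}$
$R = 5764801$ ($R = \left(\left(-7\right)^{2}\right)^{4} = 49^{4} = 5764801$)
$- 74 \left(R - 0\right) - 152 = - 74 \left(5764801 - 0\right) - 152 = - 74 \left(5764801 + 0\right) - 152 = \left(-74\right) 5764801 - 152 = -426595274 - 152 = -426595426$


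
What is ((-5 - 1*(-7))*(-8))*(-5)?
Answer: 80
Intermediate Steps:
((-5 - 1*(-7))*(-8))*(-5) = ((-5 + 7)*(-8))*(-5) = (2*(-8))*(-5) = -16*(-5) = 80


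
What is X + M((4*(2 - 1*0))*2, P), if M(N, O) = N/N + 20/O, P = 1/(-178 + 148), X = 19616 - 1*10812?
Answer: 8205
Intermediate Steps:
X = 8804 (X = 19616 - 10812 = 8804)
P = -1/30 (P = 1/(-30) = -1/30 ≈ -0.033333)
M(N, O) = 1 + 20/O
X + M((4*(2 - 1*0))*2, P) = 8804 + (20 - 1/30)/(-1/30) = 8804 - 30*599/30 = 8804 - 599 = 8205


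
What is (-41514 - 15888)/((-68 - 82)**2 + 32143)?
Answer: -57402/54643 ≈ -1.0505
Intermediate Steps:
(-41514 - 15888)/((-68 - 82)**2 + 32143) = -57402/((-150)**2 + 32143) = -57402/(22500 + 32143) = -57402/54643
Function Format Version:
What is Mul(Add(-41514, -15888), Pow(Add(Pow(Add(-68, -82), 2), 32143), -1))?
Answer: Rational(-57402, 54643) ≈ -1.0505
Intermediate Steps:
Mul(Add(-41514, -15888), Pow(Add(Pow(Add(-68, -82), 2), 32143), -1)) = Mul(-57402, Pow(Add(Pow(-150, 2), 32143), -1)) = Mul(-57402, Pow(Add(22500, 32143), -1)) = Mul(-57402, Pow(54643, -1)) = Mul(-57402, Rational(1, 54643)) = Rational(-57402, 54643)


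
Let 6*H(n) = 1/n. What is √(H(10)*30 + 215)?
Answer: √862/2 ≈ 14.680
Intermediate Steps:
H(n) = 1/(6*n)
√(H(10)*30 + 215) = √(((⅙)/10)*30 + 215) = √(((⅙)*(⅒))*30 + 215) = √((1/60)*30 + 215) = √(½ + 215) = √(431/2) = √862/2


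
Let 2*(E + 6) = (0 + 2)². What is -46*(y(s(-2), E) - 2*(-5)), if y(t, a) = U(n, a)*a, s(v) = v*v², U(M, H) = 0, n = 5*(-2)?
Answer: -460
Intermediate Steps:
n = -10
E = -4 (E = -6 + (0 + 2)²/2 = -6 + (½)*2² = -6 + (½)*4 = -6 + 2 = -4)
s(v) = v³
y(t, a) = 0 (y(t, a) = 0*a = 0)
-46*(y(s(-2), E) - 2*(-5)) = -46*(0 - 2*(-5)) = -46*(0 + 10) = -46*10 = -460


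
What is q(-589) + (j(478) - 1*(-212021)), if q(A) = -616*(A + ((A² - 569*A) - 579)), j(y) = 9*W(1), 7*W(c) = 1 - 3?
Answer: -2934530799/7 ≈ -4.1922e+8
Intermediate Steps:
W(c) = -2/7 (W(c) = (1 - 3)/7 = (⅐)*(-2) = -2/7)
j(y) = -18/7 (j(y) = 9*(-2/7) = -18/7)
q(A) = 356664 - 616*A² + 349888*A (q(A) = -616*(A + (-579 + A² - 569*A)) = -616*(-579 + A² - 568*A) = 356664 - 616*A² + 349888*A)
q(-589) + (j(478) - 1*(-212021)) = (356664 - 616*(-589)² + 349888*(-589)) + (-18/7 - 1*(-212021)) = (356664 - 616*346921 - 206084032) + (-18/7 + 212021) = (356664 - 213703336 - 206084032) + 1484129/7 = -419430704 + 1484129/7 = -2934530799/7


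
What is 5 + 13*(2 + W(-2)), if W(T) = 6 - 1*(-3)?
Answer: 148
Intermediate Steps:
W(T) = 9 (W(T) = 6 + 3 = 9)
5 + 13*(2 + W(-2)) = 5 + 13*(2 + 9) = 5 + 13*11 = 5 + 143 = 148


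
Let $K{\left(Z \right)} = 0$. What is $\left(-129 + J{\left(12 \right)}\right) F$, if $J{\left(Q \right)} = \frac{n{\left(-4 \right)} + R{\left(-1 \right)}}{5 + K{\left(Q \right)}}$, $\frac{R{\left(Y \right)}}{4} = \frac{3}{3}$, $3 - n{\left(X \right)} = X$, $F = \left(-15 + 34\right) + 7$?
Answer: $- \frac{16484}{5} \approx -3296.8$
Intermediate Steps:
$F = 26$ ($F = 19 + 7 = 26$)
$n{\left(X \right)} = 3 - X$
$R{\left(Y \right)} = 4$ ($R{\left(Y \right)} = 4 \cdot \frac{3}{3} = 4 \cdot 3 \cdot \frac{1}{3} = 4 \cdot 1 = 4$)
$J{\left(Q \right)} = \frac{11}{5}$ ($J{\left(Q \right)} = \frac{\left(3 - -4\right) + 4}{5 + 0} = \frac{\left(3 + 4\right) + 4}{5} = \left(7 + 4\right) \frac{1}{5} = 11 \cdot \frac{1}{5} = \frac{11}{5}$)
$\left(-129 + J{\left(12 \right)}\right) F = \left(-129 + \frac{11}{5}\right) 26 = \left(- \frac{634}{5}\right) 26 = - \frac{16484}{5}$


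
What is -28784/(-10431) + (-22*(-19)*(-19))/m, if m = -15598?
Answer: 24173447/7395579 ≈ 3.2686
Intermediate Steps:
-28784/(-10431) + (-22*(-19)*(-19))/m = -28784/(-10431) + (-22*(-19)*(-19))/(-15598) = -28784*(-1/10431) + (418*(-19))*(-1/15598) = 28784/10431 - 7942*(-1/15598) = 28784/10431 + 361/709 = 24173447/7395579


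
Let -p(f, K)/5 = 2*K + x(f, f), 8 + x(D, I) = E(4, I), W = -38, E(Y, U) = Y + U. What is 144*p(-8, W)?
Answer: 63360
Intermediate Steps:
E(Y, U) = U + Y
x(D, I) = -4 + I (x(D, I) = -8 + (I + 4) = -8 + (4 + I) = -4 + I)
p(f, K) = 20 - 10*K - 5*f (p(f, K) = -5*(2*K + (-4 + f)) = -5*(-4 + f + 2*K) = 20 - 10*K - 5*f)
144*p(-8, W) = 144*(20 - 10*(-38) - 5*(-8)) = 144*(20 + 380 + 40) = 144*440 = 63360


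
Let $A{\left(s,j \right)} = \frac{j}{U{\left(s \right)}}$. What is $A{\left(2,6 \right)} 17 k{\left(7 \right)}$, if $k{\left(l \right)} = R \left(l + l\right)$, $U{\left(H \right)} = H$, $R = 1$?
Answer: $714$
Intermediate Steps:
$k{\left(l \right)} = 2 l$ ($k{\left(l \right)} = 1 \left(l + l\right) = 1 \cdot 2 l = 2 l$)
$A{\left(s,j \right)} = \frac{j}{s}$
$A{\left(2,6 \right)} 17 k{\left(7 \right)} = \frac{6}{2} \cdot 17 \cdot 2 \cdot 7 = 6 \cdot \frac{1}{2} \cdot 17 \cdot 14 = 3 \cdot 17 \cdot 14 = 51 \cdot 14 = 714$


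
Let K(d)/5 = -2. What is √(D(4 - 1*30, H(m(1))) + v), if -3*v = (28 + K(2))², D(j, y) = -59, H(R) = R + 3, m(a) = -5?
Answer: I*√167 ≈ 12.923*I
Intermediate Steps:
K(d) = -10 (K(d) = 5*(-2) = -10)
H(R) = 3 + R
v = -108 (v = -(28 - 10)²/3 = -⅓*18² = -⅓*324 = -108)
√(D(4 - 1*30, H(m(1))) + v) = √(-59 - 108) = √(-167) = I*√167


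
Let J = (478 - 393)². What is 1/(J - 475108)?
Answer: -1/467883 ≈ -2.1373e-6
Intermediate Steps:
J = 7225 (J = 85² = 7225)
1/(J - 475108) = 1/(7225 - 475108) = 1/(-467883) = -1/467883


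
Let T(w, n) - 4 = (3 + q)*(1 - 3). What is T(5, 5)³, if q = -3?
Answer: 64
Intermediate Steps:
T(w, n) = 4 (T(w, n) = 4 + (3 - 3)*(1 - 3) = 4 + 0*(-2) = 4 + 0 = 4)
T(5, 5)³ = 4³ = 64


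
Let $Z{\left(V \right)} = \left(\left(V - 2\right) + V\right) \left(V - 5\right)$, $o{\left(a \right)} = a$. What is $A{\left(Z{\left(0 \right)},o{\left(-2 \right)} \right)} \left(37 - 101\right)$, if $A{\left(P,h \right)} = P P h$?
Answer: $12800$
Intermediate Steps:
$Z{\left(V \right)} = \left(-5 + V\right) \left(-2 + 2 V\right)$ ($Z{\left(V \right)} = \left(\left(V - 2\right) + V\right) \left(-5 + V\right) = \left(\left(-2 + V\right) + V\right) \left(-5 + V\right) = \left(-2 + 2 V\right) \left(-5 + V\right) = \left(-5 + V\right) \left(-2 + 2 V\right)$)
$A{\left(P,h \right)} = h P^{2}$ ($A{\left(P,h \right)} = P^{2} h = h P^{2}$)
$A{\left(Z{\left(0 \right)},o{\left(-2 \right)} \right)} \left(37 - 101\right) = - 2 \left(10 - 0 + 2 \cdot 0^{2}\right)^{2} \left(37 - 101\right) = - 2 \left(10 + 0 + 2 \cdot 0\right)^{2} \left(-64\right) = - 2 \left(10 + 0 + 0\right)^{2} \left(-64\right) = - 2 \cdot 10^{2} \left(-64\right) = \left(-2\right) 100 \left(-64\right) = \left(-200\right) \left(-64\right) = 12800$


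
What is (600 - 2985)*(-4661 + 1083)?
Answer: 8533530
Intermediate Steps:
(600 - 2985)*(-4661 + 1083) = -2385*(-3578) = 8533530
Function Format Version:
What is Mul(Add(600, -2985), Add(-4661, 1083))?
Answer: 8533530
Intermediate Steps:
Mul(Add(600, -2985), Add(-4661, 1083)) = Mul(-2385, -3578) = 8533530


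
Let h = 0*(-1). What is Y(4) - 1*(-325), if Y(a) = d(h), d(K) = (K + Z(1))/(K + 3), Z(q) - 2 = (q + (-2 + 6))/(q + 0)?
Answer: 982/3 ≈ 327.33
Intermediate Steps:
Z(q) = 2 + (4 + q)/q (Z(q) = 2 + (q + (-2 + 6))/(q + 0) = 2 + (q + 4)/q = 2 + (4 + q)/q)
h = 0
d(K) = (7 + K)/(3 + K) (d(K) = (K + (3 + 4/1))/(K + 3) = (K + (3 + 4*1))/(3 + K) = (K + (3 + 4))/(3 + K) = (K + 7)/(3 + K) = (7 + K)/(3 + K))
Y(a) = 7/3 (Y(a) = (7 + 0)/(3 + 0) = 7/3)
Y(4) - 1*(-325) = 7/3 - 1*(-325) = 7/3 + 325 = 982/3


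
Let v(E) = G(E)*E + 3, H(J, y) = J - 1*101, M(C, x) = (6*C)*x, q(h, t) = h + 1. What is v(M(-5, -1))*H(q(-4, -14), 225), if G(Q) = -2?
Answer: 5928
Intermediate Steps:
q(h, t) = 1 + h
M(C, x) = 6*C*x
H(J, y) = -101 + J (H(J, y) = J - 101 = -101 + J)
v(E) = 3 - 2*E (v(E) = -2*E + 3 = 3 - 2*E)
v(M(-5, -1))*H(q(-4, -14), 225) = (3 - 12*(-5)*(-1))*(-101 + (1 - 4)) = (3 - 2*30)*(-101 - 3) = (3 - 60)*(-104) = -57*(-104) = 5928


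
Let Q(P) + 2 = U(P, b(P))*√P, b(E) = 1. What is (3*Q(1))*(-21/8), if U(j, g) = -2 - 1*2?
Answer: 189/4 ≈ 47.250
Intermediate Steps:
U(j, g) = -4 (U(j, g) = -2 - 2 = -4)
Q(P) = -2 - 4*√P
(3*Q(1))*(-21/8) = (3*(-2 - 4*√1))*(-21/8) = (3*(-2 - 4*1))*(-21*⅛) = (3*(-2 - 4))*(-21/8) = (3*(-6))*(-21/8) = -18*(-21/8) = 189/4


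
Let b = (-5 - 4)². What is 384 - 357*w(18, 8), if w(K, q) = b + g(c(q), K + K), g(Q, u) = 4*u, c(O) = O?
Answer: -79941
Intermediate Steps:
b = 81 (b = (-9)² = 81)
w(K, q) = 81 + 8*K (w(K, q) = 81 + 4*(K + K) = 81 + 4*(2*K) = 81 + 8*K)
384 - 357*w(18, 8) = 384 - 357*(81 + 8*18) = 384 - 357*(81 + 144) = 384 - 357*225 = 384 - 80325 = -79941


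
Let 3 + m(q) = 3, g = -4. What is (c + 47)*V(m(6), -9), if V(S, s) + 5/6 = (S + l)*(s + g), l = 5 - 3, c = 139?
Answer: -4991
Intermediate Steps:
l = 2
m(q) = 0 (m(q) = -3 + 3 = 0)
V(S, s) = -5/6 + (-4 + s)*(2 + S) (V(S, s) = -5/6 + (S + 2)*(s - 4) = -5/6 + (2 + S)*(-4 + s) = -5/6 + (-4 + s)*(2 + S))
(c + 47)*V(m(6), -9) = (139 + 47)*(-53/6 - 4*0 + 2*(-9) + 0*(-9)) = 186*(-53/6 + 0 - 18 + 0) = 186*(-161/6) = -4991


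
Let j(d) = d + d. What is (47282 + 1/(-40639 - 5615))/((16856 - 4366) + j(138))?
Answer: 2186981627/590478564 ≈ 3.7037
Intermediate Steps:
j(d) = 2*d
(47282 + 1/(-40639 - 5615))/((16856 - 4366) + j(138)) = (47282 + 1/(-40639 - 5615))/((16856 - 4366) + 2*138) = (47282 + 1/(-46254))/(12490 + 276) = (47282 - 1/46254)/12766 = (2186981627/46254)*(1/12766) = 2186981627/590478564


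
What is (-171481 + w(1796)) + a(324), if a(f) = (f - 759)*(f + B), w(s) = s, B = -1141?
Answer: 185710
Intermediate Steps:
a(f) = (-1141 + f)*(-759 + f) (a(f) = (f - 759)*(f - 1141) = (-759 + f)*(-1141 + f) = (-1141 + f)*(-759 + f))
(-171481 + w(1796)) + a(324) = (-171481 + 1796) + (866019 + 324² - 1900*324) = -169685 + (866019 + 104976 - 615600) = -169685 + 355395 = 185710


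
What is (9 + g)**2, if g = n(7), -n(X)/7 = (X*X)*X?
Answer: 5721664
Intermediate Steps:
n(X) = -7*X**3 (n(X) = -7*X*X*X = -7*X**2*X = -7*X**3)
g = -2401 (g = -7*7**3 = -7*343 = -2401)
(9 + g)**2 = (9 - 2401)**2 = (-2392)**2 = 5721664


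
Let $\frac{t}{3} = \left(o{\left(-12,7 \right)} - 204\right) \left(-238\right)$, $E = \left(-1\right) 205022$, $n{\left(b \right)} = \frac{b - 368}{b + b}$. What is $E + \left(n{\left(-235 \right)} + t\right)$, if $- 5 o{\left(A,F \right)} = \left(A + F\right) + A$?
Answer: $- \frac{29042389}{470} \approx -61792.0$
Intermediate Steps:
$n{\left(b \right)} = \frac{-368 + b}{2 b}$
$o{\left(A,F \right)} = - \frac{2 A}{5} - \frac{F}{5}$ ($o{\left(A,F \right)} = - \frac{\left(A + F\right) + A}{5} = - \frac{F + 2 A}{5} = - \frac{2 A}{5} - \frac{F}{5}$)
$E = -205022$
$t = \frac{716142}{5}$ ($t = 3 \left(\left(\left(- \frac{2}{5}\right) \left(-12\right) - \frac{7}{5}\right) - 204\right) \left(-238\right) = 3 \left(\left(\frac{24}{5} - \frac{7}{5}\right) - 204\right) \left(-238\right) = 3 \left(\frac{17}{5} - 204\right) \left(-238\right) = 3 \left(\left(- \frac{1003}{5}\right) \left(-238\right)\right) = 3 \cdot \frac{238714}{5} = \frac{716142}{5} \approx 1.4323 \cdot 10^{5}$)
$E + \left(n{\left(-235 \right)} + t\right) = -205022 + \left(\frac{-368 - 235}{2 \left(-235\right)} + \frac{716142}{5}\right) = -205022 + \left(\frac{1}{2} \left(- \frac{1}{235}\right) \left(-603\right) + \frac{716142}{5}\right) = -205022 + \left(\frac{603}{470} + \frac{716142}{5}\right) = -205022 + \frac{67317951}{470} = - \frac{29042389}{470}$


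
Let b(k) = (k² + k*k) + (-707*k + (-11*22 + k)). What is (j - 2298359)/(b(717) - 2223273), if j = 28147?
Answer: 324316/243077 ≈ 1.3342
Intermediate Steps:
b(k) = -242 - 706*k + 2*k² (b(k) = (k² + k²) + (-707*k + (-242 + k)) = 2*k² + (-242 - 706*k) = -242 - 706*k + 2*k²)
(j - 2298359)/(b(717) - 2223273) = (28147 - 2298359)/((-242 - 706*717 + 2*717²) - 2223273) = -2270212/((-242 - 506202 + 2*514089) - 2223273) = -2270212/((-242 - 506202 + 1028178) - 2223273) = -2270212/(521734 - 2223273) = -2270212/(-1701539) = -2270212*(-1/1701539) = 324316/243077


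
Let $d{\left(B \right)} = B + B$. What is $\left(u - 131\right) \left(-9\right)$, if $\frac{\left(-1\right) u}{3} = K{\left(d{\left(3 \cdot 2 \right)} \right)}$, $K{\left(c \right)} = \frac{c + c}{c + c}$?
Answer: $1206$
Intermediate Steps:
$d{\left(B \right)} = 2 B$
$K{\left(c \right)} = 1$ ($K{\left(c \right)} = \frac{2 c}{2 c} = 2 c \frac{1}{2 c} = 1$)
$u = -3$ ($u = \left(-3\right) 1 = -3$)
$\left(u - 131\right) \left(-9\right) = \left(-3 - 131\right) \left(-9\right) = \left(-134\right) \left(-9\right) = 1206$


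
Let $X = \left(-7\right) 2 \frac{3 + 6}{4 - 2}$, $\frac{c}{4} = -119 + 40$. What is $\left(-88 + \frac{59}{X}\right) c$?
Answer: $\frac{1770548}{63} \approx 28104.0$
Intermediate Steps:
$c = -316$ ($c = 4 \left(-119 + 40\right) = 4 \left(-79\right) = -316$)
$X = -63$ ($X = - 14 \cdot \frac{9}{2} = - 14 \cdot 9 \cdot \frac{1}{2} = \left(-14\right) \frac{9}{2} = -63$)
$\left(-88 + \frac{59}{X}\right) c = \left(-88 + \frac{59}{-63}\right) \left(-316\right) = \left(-88 + 59 \left(- \frac{1}{63}\right)\right) \left(-316\right) = \left(-88 - \frac{59}{63}\right) \left(-316\right) = \left(- \frac{5603}{63}\right) \left(-316\right) = \frac{1770548}{63}$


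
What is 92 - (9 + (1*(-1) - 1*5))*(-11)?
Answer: 125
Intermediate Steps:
92 - (9 + (1*(-1) - 1*5))*(-11) = 92 - (9 + (-1 - 5))*(-11) = 92 - (9 - 6)*(-11) = 92 - 3*(-11) = 92 - 1*(-33) = 92 + 33 = 125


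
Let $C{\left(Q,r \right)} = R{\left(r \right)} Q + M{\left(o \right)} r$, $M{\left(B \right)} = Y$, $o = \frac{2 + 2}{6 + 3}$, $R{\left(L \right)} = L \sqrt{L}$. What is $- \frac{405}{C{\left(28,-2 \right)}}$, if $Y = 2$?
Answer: $\frac{135}{524} - \frac{945 i \sqrt{2}}{262} \approx 0.25763 - 5.1009 i$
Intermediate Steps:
$R{\left(L \right)} = L^{\frac{3}{2}}$
$o = \frac{4}{9} \approx 0.44444$
$M{\left(B \right)} = 2$
$C{\left(Q,r \right)} = 2 r + Q r^{\frac{3}{2}}$ ($C{\left(Q,r \right)} = r^{\frac{3}{2}} Q + 2 r = Q r^{\frac{3}{2}} + 2 r = 2 r + Q r^{\frac{3}{2}}$)
$- \frac{405}{C{\left(28,-2 \right)}} = - \frac{405}{2 \left(-2\right) + 28 \left(-2\right)^{\frac{3}{2}}} = - \frac{405}{-4 + 28 \left(- 2 i \sqrt{2}\right)} = - \frac{405}{-4 - 56 i \sqrt{2}}$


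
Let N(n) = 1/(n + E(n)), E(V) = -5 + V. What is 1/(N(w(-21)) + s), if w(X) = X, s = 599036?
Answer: 47/28154691 ≈ 1.6693e-6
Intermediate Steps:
N(n) = 1/(-5 + 2*n) (N(n) = 1/(n + (-5 + n)) = 1/(-5 + 2*n))
1/(N(w(-21)) + s) = 1/(1/(-5 + 2*(-21)) + 599036) = 1/(1/(-5 - 42) + 599036) = 1/(1/(-47) + 599036) = 1/(-1/47 + 599036) = 1/(28154691/47) = 47/28154691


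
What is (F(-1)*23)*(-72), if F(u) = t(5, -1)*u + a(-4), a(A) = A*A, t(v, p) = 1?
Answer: -24840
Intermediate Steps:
a(A) = A**2
F(u) = 16 + u (F(u) = 1*u + (-4)**2 = u + 16 = 16 + u)
(F(-1)*23)*(-72) = ((16 - 1)*23)*(-72) = (15*23)*(-72) = 345*(-72) = -24840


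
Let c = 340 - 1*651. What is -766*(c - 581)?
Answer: 683272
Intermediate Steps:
c = -311 (c = 340 - 651 = -311)
-766*(c - 581) = -766*(-311 - 581) = -766*(-892) = 683272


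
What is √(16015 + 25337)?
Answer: 2*√10338 ≈ 203.35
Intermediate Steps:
√(16015 + 25337) = √41352 = 2*√10338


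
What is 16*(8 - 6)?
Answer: 32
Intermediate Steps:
16*(8 - 6) = 16*2 = 32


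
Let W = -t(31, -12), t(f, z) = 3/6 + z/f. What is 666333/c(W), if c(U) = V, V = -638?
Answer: -22977/22 ≈ -1044.4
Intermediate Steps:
t(f, z) = ½ + z/f (t(f, z) = 3*(⅙) + z/f = ½ + z/f)
W = -7/62 (W = -(-12 + (½)*31)/31 = -(-12 + 31/2)/31 = -7/(31*2) = -1*7/62 = -7/62 ≈ -0.11290)
c(U) = -638
666333/c(W) = 666333/(-638) = 666333*(-1/638) = -22977/22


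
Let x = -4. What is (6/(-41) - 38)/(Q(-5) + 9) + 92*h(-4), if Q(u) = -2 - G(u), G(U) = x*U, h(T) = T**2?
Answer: 786140/533 ≈ 1474.9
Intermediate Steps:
G(U) = -4*U
Q(u) = -2 + 4*u (Q(u) = -2 - (-4)*u = -2 + 4*u)
(6/(-41) - 38)/(Q(-5) + 9) + 92*h(-4) = (6/(-41) - 38)/((-2 + 4*(-5)) + 9) + 92*(-4)**2 = (6*(-1/41) - 38)/((-2 - 20) + 9) + 92*16 = (-6/41 - 38)/(-22 + 9) + 1472 = -1564/41/(-13) + 1472 = -1564/41*(-1/13) + 1472 = 1564/533 + 1472 = 786140/533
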